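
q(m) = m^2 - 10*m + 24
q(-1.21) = 37.56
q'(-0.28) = -10.56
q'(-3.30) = -16.60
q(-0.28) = 26.88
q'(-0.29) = -10.58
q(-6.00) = 120.00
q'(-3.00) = -16.00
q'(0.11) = -9.78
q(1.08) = 14.37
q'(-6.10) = -22.20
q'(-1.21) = -12.42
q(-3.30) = 67.89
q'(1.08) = -7.84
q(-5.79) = 115.42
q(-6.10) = 122.21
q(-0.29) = 26.98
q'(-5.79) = -21.58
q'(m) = 2*m - 10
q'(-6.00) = -22.00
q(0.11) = 22.91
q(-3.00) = 63.00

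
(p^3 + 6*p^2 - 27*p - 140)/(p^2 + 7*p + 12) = (p^2 + 2*p - 35)/(p + 3)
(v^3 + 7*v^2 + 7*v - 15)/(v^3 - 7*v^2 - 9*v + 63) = (v^2 + 4*v - 5)/(v^2 - 10*v + 21)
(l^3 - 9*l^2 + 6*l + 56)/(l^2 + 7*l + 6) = (l^3 - 9*l^2 + 6*l + 56)/(l^2 + 7*l + 6)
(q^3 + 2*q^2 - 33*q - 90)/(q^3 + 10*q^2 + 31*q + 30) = (q - 6)/(q + 2)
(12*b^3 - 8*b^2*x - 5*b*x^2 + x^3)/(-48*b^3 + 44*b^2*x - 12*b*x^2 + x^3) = (-2*b^2 + b*x + x^2)/(8*b^2 - 6*b*x + x^2)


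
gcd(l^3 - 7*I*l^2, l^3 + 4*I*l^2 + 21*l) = l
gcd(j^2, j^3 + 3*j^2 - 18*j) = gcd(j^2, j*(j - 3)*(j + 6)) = j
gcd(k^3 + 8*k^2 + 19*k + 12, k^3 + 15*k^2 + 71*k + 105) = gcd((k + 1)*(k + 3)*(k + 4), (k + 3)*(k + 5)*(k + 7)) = k + 3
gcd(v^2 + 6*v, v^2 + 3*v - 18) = v + 6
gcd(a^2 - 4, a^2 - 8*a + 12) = a - 2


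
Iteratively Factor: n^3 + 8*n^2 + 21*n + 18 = (n + 3)*(n^2 + 5*n + 6) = (n + 2)*(n + 3)*(n + 3)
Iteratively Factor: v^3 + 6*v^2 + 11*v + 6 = (v + 1)*(v^2 + 5*v + 6) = (v + 1)*(v + 2)*(v + 3)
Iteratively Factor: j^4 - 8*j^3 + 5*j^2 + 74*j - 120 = (j - 2)*(j^3 - 6*j^2 - 7*j + 60) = (j - 4)*(j - 2)*(j^2 - 2*j - 15) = (j - 5)*(j - 4)*(j - 2)*(j + 3)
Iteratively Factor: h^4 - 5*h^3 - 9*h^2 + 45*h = (h - 5)*(h^3 - 9*h) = h*(h - 5)*(h^2 - 9) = h*(h - 5)*(h + 3)*(h - 3)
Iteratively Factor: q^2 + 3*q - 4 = (q - 1)*(q + 4)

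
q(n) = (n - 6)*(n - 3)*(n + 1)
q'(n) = (n - 6)*(n - 3) + (n - 6)*(n + 1) + (n - 3)*(n + 1) = 3*n^2 - 16*n + 9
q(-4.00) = -210.00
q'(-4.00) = 121.00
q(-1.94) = -36.87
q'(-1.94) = 51.33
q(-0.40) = 13.06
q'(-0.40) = 15.88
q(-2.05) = -42.69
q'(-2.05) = 54.41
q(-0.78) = 5.64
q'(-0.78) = 23.31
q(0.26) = 19.82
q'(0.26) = 5.04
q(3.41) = -4.68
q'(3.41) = -10.68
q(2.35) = 7.95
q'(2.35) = -12.03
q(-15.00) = -5292.00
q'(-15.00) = 924.00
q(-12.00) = -2970.00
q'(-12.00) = 633.00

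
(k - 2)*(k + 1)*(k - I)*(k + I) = k^4 - k^3 - k^2 - k - 2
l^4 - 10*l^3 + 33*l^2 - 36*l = l*(l - 4)*(l - 3)^2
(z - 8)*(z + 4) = z^2 - 4*z - 32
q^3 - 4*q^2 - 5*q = q*(q - 5)*(q + 1)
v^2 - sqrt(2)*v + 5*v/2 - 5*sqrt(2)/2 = (v + 5/2)*(v - sqrt(2))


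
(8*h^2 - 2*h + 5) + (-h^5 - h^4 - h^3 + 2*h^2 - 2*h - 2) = -h^5 - h^4 - h^3 + 10*h^2 - 4*h + 3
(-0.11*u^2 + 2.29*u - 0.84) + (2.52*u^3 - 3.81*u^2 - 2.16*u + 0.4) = 2.52*u^3 - 3.92*u^2 + 0.13*u - 0.44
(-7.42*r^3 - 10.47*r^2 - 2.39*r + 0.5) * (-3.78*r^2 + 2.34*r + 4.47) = 28.0476*r^5 + 22.2138*r^4 - 48.633*r^3 - 54.2835*r^2 - 9.5133*r + 2.235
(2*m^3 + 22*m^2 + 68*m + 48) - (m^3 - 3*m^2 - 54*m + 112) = m^3 + 25*m^2 + 122*m - 64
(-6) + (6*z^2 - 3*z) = 6*z^2 - 3*z - 6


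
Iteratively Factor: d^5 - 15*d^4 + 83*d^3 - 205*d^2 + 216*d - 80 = (d - 4)*(d^4 - 11*d^3 + 39*d^2 - 49*d + 20) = (d - 4)^2*(d^3 - 7*d^2 + 11*d - 5) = (d - 4)^2*(d - 1)*(d^2 - 6*d + 5) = (d - 5)*(d - 4)^2*(d - 1)*(d - 1)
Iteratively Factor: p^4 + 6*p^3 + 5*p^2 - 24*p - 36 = (p - 2)*(p^3 + 8*p^2 + 21*p + 18) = (p - 2)*(p + 2)*(p^2 + 6*p + 9) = (p - 2)*(p + 2)*(p + 3)*(p + 3)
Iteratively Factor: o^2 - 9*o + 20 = (o - 5)*(o - 4)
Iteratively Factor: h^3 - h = (h - 1)*(h^2 + h) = h*(h - 1)*(h + 1)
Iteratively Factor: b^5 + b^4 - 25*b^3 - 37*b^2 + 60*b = (b)*(b^4 + b^3 - 25*b^2 - 37*b + 60) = b*(b + 4)*(b^3 - 3*b^2 - 13*b + 15) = b*(b - 1)*(b + 4)*(b^2 - 2*b - 15) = b*(b - 1)*(b + 3)*(b + 4)*(b - 5)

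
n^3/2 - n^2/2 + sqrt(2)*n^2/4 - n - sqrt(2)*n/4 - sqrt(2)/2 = (n/2 + 1/2)*(n - 2)*(n + sqrt(2)/2)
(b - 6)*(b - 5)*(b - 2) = b^3 - 13*b^2 + 52*b - 60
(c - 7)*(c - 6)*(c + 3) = c^3 - 10*c^2 + 3*c + 126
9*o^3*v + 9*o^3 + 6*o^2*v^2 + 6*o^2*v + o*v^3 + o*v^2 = (3*o + v)^2*(o*v + o)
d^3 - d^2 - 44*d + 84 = (d - 6)*(d - 2)*(d + 7)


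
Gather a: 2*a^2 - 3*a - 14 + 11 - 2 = 2*a^2 - 3*a - 5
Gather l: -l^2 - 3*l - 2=-l^2 - 3*l - 2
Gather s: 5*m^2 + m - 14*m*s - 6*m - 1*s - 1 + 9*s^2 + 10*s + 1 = 5*m^2 - 5*m + 9*s^2 + s*(9 - 14*m)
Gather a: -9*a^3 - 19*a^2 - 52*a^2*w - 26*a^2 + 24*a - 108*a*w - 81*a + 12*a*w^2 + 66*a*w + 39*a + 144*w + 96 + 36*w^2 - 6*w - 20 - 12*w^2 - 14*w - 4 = -9*a^3 + a^2*(-52*w - 45) + a*(12*w^2 - 42*w - 18) + 24*w^2 + 124*w + 72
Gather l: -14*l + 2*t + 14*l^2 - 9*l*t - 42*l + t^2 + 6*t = 14*l^2 + l*(-9*t - 56) + t^2 + 8*t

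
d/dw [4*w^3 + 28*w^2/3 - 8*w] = 12*w^2 + 56*w/3 - 8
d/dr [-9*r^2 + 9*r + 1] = 9 - 18*r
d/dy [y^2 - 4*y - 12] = 2*y - 4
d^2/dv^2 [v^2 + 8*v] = 2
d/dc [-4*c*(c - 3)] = 12 - 8*c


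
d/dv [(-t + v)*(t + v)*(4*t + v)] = -t^2 + 8*t*v + 3*v^2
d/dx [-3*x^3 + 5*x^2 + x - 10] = -9*x^2 + 10*x + 1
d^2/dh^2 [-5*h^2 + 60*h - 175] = -10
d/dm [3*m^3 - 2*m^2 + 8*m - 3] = 9*m^2 - 4*m + 8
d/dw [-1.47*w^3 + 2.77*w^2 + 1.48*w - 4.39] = -4.41*w^2 + 5.54*w + 1.48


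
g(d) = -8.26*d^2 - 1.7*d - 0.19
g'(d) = -16.52*d - 1.7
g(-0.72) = -3.25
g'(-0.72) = 10.19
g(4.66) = -187.48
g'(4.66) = -78.68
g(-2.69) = -55.39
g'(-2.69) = 42.74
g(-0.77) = -3.78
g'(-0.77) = 11.02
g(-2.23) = -37.48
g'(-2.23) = 35.14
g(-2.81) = -60.63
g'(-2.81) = 44.72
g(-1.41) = -14.21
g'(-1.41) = 21.59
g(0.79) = -6.69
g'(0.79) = -14.75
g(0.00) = -0.19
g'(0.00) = -1.70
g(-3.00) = -69.43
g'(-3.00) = 47.86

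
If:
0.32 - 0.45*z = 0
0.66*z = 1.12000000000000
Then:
No Solution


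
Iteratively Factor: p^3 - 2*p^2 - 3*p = (p)*(p^2 - 2*p - 3) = p*(p - 3)*(p + 1)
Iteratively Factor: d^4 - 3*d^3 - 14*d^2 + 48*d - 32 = (d - 4)*(d^3 + d^2 - 10*d + 8) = (d - 4)*(d - 1)*(d^2 + 2*d - 8) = (d - 4)*(d - 2)*(d - 1)*(d + 4)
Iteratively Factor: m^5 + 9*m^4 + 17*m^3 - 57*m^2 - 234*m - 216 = (m - 3)*(m^4 + 12*m^3 + 53*m^2 + 102*m + 72) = (m - 3)*(m + 3)*(m^3 + 9*m^2 + 26*m + 24) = (m - 3)*(m + 3)^2*(m^2 + 6*m + 8) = (m - 3)*(m + 3)^2*(m + 4)*(m + 2)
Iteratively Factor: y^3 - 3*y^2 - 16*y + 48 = (y - 3)*(y^2 - 16) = (y - 3)*(y + 4)*(y - 4)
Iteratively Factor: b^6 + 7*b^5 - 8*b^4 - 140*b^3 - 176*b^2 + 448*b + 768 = (b - 2)*(b^5 + 9*b^4 + 10*b^3 - 120*b^2 - 416*b - 384) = (b - 4)*(b - 2)*(b^4 + 13*b^3 + 62*b^2 + 128*b + 96) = (b - 4)*(b - 2)*(b + 3)*(b^3 + 10*b^2 + 32*b + 32) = (b - 4)*(b - 2)*(b + 3)*(b + 4)*(b^2 + 6*b + 8) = (b - 4)*(b - 2)*(b + 2)*(b + 3)*(b + 4)*(b + 4)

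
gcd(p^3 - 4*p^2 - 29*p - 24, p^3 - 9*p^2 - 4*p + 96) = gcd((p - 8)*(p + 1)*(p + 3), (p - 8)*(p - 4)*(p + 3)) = p^2 - 5*p - 24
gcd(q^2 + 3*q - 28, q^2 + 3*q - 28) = q^2 + 3*q - 28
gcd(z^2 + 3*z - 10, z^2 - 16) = 1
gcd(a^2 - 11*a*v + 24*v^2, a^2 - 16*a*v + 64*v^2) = -a + 8*v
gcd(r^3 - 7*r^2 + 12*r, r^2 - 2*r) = r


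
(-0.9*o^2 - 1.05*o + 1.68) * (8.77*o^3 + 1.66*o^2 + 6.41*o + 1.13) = -7.893*o^5 - 10.7025*o^4 + 7.2216*o^3 - 4.9587*o^2 + 9.5823*o + 1.8984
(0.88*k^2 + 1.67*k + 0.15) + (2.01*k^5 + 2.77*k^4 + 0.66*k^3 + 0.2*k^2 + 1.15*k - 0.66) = 2.01*k^5 + 2.77*k^4 + 0.66*k^3 + 1.08*k^2 + 2.82*k - 0.51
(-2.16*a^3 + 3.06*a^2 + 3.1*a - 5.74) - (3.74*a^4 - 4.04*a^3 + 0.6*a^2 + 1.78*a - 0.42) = -3.74*a^4 + 1.88*a^3 + 2.46*a^2 + 1.32*a - 5.32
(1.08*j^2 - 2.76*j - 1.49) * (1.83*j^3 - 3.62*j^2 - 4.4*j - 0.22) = 1.9764*j^5 - 8.9604*j^4 + 2.5125*j^3 + 17.3002*j^2 + 7.1632*j + 0.3278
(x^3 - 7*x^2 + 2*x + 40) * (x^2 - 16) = x^5 - 7*x^4 - 14*x^3 + 152*x^2 - 32*x - 640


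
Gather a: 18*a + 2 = 18*a + 2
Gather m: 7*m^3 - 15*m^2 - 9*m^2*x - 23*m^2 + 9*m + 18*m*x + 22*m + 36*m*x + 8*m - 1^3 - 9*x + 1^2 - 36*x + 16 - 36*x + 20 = 7*m^3 + m^2*(-9*x - 38) + m*(54*x + 39) - 81*x + 36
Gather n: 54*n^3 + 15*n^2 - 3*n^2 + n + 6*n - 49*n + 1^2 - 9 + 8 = 54*n^3 + 12*n^2 - 42*n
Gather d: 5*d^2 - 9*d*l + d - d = 5*d^2 - 9*d*l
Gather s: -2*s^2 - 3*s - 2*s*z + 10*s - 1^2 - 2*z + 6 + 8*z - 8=-2*s^2 + s*(7 - 2*z) + 6*z - 3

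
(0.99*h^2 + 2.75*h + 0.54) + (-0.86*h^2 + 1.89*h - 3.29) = 0.13*h^2 + 4.64*h - 2.75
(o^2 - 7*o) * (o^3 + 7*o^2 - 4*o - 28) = o^5 - 53*o^3 + 196*o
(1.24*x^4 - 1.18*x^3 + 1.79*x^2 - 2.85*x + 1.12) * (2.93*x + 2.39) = 3.6332*x^5 - 0.4938*x^4 + 2.4245*x^3 - 4.0724*x^2 - 3.5299*x + 2.6768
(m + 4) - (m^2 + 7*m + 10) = -m^2 - 6*m - 6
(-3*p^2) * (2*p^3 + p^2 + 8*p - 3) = -6*p^5 - 3*p^4 - 24*p^3 + 9*p^2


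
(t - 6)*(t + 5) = t^2 - t - 30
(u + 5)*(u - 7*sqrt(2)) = u^2 - 7*sqrt(2)*u + 5*u - 35*sqrt(2)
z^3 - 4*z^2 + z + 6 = (z - 3)*(z - 2)*(z + 1)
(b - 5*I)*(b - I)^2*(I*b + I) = I*b^4 + 7*b^3 + I*b^3 + 7*b^2 - 11*I*b^2 - 5*b - 11*I*b - 5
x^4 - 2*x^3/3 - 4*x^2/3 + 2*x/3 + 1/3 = (x - 1)^2*(x + 1/3)*(x + 1)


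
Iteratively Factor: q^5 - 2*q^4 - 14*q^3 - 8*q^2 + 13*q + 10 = (q - 5)*(q^4 + 3*q^3 + q^2 - 3*q - 2) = (q - 5)*(q + 1)*(q^3 + 2*q^2 - q - 2) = (q - 5)*(q + 1)*(q + 2)*(q^2 - 1) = (q - 5)*(q - 1)*(q + 1)*(q + 2)*(q + 1)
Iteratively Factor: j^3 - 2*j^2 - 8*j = (j - 4)*(j^2 + 2*j) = (j - 4)*(j + 2)*(j)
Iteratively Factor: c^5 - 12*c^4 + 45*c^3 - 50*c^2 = (c)*(c^4 - 12*c^3 + 45*c^2 - 50*c) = c*(c - 5)*(c^3 - 7*c^2 + 10*c) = c^2*(c - 5)*(c^2 - 7*c + 10) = c^2*(c - 5)*(c - 2)*(c - 5)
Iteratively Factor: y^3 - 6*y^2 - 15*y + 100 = (y + 4)*(y^2 - 10*y + 25) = (y - 5)*(y + 4)*(y - 5)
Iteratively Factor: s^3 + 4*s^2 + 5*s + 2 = (s + 1)*(s^2 + 3*s + 2) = (s + 1)*(s + 2)*(s + 1)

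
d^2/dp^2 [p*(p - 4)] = 2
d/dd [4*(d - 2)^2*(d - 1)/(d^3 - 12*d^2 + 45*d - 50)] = 4*(11 - 7*d)/(d^3 - 15*d^2 + 75*d - 125)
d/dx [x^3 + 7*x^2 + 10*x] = 3*x^2 + 14*x + 10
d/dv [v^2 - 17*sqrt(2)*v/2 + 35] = 2*v - 17*sqrt(2)/2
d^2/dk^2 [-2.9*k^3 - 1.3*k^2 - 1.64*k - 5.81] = -17.4*k - 2.6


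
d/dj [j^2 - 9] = 2*j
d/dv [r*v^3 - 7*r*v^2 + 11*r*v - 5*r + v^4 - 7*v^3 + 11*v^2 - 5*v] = 3*r*v^2 - 14*r*v + 11*r + 4*v^3 - 21*v^2 + 22*v - 5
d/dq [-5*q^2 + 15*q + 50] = 15 - 10*q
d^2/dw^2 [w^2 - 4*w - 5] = 2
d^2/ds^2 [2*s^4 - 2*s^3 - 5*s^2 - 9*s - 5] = 24*s^2 - 12*s - 10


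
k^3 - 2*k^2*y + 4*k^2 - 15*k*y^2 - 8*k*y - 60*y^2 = (k + 4)*(k - 5*y)*(k + 3*y)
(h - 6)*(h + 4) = h^2 - 2*h - 24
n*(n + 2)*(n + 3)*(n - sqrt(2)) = n^4 - sqrt(2)*n^3 + 5*n^3 - 5*sqrt(2)*n^2 + 6*n^2 - 6*sqrt(2)*n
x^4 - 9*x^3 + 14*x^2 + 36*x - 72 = (x - 6)*(x - 3)*(x - 2)*(x + 2)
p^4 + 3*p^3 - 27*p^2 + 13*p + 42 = (p - 3)*(p - 2)*(p + 1)*(p + 7)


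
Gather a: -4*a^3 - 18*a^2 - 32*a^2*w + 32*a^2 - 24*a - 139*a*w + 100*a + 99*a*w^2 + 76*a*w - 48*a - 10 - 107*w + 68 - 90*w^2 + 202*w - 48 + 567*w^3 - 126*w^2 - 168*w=-4*a^3 + a^2*(14 - 32*w) + a*(99*w^2 - 63*w + 28) + 567*w^3 - 216*w^2 - 73*w + 10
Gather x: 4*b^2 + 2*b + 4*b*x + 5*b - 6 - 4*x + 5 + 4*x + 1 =4*b^2 + 4*b*x + 7*b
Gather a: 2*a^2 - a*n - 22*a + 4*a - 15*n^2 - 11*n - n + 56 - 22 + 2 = 2*a^2 + a*(-n - 18) - 15*n^2 - 12*n + 36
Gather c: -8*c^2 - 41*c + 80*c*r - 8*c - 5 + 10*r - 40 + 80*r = -8*c^2 + c*(80*r - 49) + 90*r - 45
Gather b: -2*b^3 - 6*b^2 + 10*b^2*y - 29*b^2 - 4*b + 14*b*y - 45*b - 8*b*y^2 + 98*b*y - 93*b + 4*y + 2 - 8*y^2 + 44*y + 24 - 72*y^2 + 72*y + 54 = -2*b^3 + b^2*(10*y - 35) + b*(-8*y^2 + 112*y - 142) - 80*y^2 + 120*y + 80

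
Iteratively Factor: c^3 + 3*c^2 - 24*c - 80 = (c + 4)*(c^2 - c - 20) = (c + 4)^2*(c - 5)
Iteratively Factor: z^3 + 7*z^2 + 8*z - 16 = (z + 4)*(z^2 + 3*z - 4) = (z - 1)*(z + 4)*(z + 4)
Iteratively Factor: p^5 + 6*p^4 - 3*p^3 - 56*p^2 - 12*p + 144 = (p + 3)*(p^4 + 3*p^3 - 12*p^2 - 20*p + 48) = (p - 2)*(p + 3)*(p^3 + 5*p^2 - 2*p - 24) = (p - 2)*(p + 3)*(p + 4)*(p^2 + p - 6) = (p - 2)^2*(p + 3)*(p + 4)*(p + 3)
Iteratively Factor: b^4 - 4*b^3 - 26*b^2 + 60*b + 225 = (b + 3)*(b^3 - 7*b^2 - 5*b + 75) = (b - 5)*(b + 3)*(b^2 - 2*b - 15) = (b - 5)*(b + 3)^2*(b - 5)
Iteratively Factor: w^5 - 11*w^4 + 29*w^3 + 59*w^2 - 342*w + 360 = (w - 5)*(w^4 - 6*w^3 - w^2 + 54*w - 72) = (w - 5)*(w + 3)*(w^3 - 9*w^2 + 26*w - 24) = (w - 5)*(w - 3)*(w + 3)*(w^2 - 6*w + 8) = (w - 5)*(w - 4)*(w - 3)*(w + 3)*(w - 2)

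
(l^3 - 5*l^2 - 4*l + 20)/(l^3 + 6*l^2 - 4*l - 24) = (l - 5)/(l + 6)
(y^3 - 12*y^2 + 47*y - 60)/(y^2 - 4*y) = y - 8 + 15/y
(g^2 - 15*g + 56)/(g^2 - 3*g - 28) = (g - 8)/(g + 4)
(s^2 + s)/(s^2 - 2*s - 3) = s/(s - 3)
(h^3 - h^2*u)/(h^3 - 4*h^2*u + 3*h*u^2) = h/(h - 3*u)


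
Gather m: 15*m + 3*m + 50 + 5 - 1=18*m + 54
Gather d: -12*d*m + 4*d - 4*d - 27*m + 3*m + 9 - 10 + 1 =-12*d*m - 24*m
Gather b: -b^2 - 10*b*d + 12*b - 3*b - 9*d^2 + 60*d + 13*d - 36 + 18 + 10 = -b^2 + b*(9 - 10*d) - 9*d^2 + 73*d - 8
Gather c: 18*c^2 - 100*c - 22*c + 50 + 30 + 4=18*c^2 - 122*c + 84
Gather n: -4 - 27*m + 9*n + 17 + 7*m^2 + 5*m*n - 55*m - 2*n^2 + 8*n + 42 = 7*m^2 - 82*m - 2*n^2 + n*(5*m + 17) + 55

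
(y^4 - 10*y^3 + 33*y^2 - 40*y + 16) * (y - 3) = y^5 - 13*y^4 + 63*y^3 - 139*y^2 + 136*y - 48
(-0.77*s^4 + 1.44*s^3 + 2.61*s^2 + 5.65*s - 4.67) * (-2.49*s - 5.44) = 1.9173*s^5 + 0.6032*s^4 - 14.3325*s^3 - 28.2669*s^2 - 19.1077*s + 25.4048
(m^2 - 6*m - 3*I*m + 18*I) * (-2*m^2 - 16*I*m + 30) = -2*m^4 + 12*m^3 - 10*I*m^3 - 18*m^2 + 60*I*m^2 + 108*m - 90*I*m + 540*I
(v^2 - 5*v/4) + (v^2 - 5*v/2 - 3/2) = 2*v^2 - 15*v/4 - 3/2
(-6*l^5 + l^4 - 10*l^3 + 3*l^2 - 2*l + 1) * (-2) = 12*l^5 - 2*l^4 + 20*l^3 - 6*l^2 + 4*l - 2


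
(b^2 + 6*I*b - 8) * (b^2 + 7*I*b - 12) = b^4 + 13*I*b^3 - 62*b^2 - 128*I*b + 96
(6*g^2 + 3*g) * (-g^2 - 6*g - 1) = -6*g^4 - 39*g^3 - 24*g^2 - 3*g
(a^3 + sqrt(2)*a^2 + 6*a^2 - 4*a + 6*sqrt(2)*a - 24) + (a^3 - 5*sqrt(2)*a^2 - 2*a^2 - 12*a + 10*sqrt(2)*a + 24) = 2*a^3 - 4*sqrt(2)*a^2 + 4*a^2 - 16*a + 16*sqrt(2)*a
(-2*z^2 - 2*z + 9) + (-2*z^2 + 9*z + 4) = -4*z^2 + 7*z + 13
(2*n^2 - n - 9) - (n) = 2*n^2 - 2*n - 9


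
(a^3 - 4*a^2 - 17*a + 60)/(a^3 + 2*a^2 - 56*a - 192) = (a^2 - 8*a + 15)/(a^2 - 2*a - 48)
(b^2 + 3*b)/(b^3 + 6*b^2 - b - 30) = b/(b^2 + 3*b - 10)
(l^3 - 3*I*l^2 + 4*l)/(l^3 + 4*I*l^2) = (l^2 - 3*I*l + 4)/(l*(l + 4*I))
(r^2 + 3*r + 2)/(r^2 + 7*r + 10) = (r + 1)/(r + 5)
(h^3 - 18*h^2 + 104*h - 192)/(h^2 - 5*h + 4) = (h^2 - 14*h + 48)/(h - 1)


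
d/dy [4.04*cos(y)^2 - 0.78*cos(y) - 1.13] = (0.78 - 8.08*cos(y))*sin(y)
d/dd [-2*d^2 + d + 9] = 1 - 4*d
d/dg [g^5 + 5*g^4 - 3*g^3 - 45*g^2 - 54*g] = 5*g^4 + 20*g^3 - 9*g^2 - 90*g - 54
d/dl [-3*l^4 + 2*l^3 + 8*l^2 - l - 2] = -12*l^3 + 6*l^2 + 16*l - 1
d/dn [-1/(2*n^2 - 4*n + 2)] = (n - 1)/(n^2 - 2*n + 1)^2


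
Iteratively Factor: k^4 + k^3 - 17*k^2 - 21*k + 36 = (k + 3)*(k^3 - 2*k^2 - 11*k + 12) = (k - 1)*(k + 3)*(k^2 - k - 12) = (k - 1)*(k + 3)^2*(k - 4)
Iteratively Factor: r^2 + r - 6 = (r - 2)*(r + 3)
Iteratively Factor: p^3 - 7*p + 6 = (p + 3)*(p^2 - 3*p + 2) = (p - 2)*(p + 3)*(p - 1)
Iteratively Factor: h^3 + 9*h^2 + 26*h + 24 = (h + 4)*(h^2 + 5*h + 6) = (h + 2)*(h + 4)*(h + 3)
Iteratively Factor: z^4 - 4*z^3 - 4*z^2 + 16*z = (z - 4)*(z^3 - 4*z) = z*(z - 4)*(z^2 - 4) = z*(z - 4)*(z - 2)*(z + 2)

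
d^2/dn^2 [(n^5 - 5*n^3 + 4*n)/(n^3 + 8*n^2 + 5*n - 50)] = 2*(n^4 + 20*n^3 + 150*n^2 + 158*n - 5)/(n^4 + 20*n^3 + 150*n^2 + 500*n + 625)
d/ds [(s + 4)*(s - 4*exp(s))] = s - (s + 4)*(4*exp(s) - 1) - 4*exp(s)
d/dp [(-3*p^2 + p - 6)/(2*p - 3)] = 3*(-2*p^2 + 6*p + 3)/(4*p^2 - 12*p + 9)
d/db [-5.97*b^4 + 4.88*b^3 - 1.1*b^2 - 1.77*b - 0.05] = -23.88*b^3 + 14.64*b^2 - 2.2*b - 1.77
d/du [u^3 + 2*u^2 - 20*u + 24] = 3*u^2 + 4*u - 20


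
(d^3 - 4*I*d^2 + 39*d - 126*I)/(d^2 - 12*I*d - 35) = (d^2 + 3*I*d + 18)/(d - 5*I)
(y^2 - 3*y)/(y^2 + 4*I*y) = (y - 3)/(y + 4*I)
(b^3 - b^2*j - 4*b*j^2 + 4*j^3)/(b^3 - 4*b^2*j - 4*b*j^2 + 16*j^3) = (b - j)/(b - 4*j)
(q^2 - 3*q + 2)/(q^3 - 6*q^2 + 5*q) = (q - 2)/(q*(q - 5))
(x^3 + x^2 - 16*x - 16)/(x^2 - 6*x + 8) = (x^2 + 5*x + 4)/(x - 2)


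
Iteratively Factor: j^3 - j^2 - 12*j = (j - 4)*(j^2 + 3*j) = (j - 4)*(j + 3)*(j)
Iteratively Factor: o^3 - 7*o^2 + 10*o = (o - 2)*(o^2 - 5*o) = o*(o - 2)*(o - 5)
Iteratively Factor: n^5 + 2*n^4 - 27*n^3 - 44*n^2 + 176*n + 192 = (n + 4)*(n^4 - 2*n^3 - 19*n^2 + 32*n + 48) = (n - 4)*(n + 4)*(n^3 + 2*n^2 - 11*n - 12) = (n - 4)*(n + 1)*(n + 4)*(n^2 + n - 12) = (n - 4)*(n - 3)*(n + 1)*(n + 4)*(n + 4)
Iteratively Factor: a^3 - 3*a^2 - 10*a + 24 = (a - 4)*(a^2 + a - 6) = (a - 4)*(a + 3)*(a - 2)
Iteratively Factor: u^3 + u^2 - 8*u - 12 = (u - 3)*(u^2 + 4*u + 4) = (u - 3)*(u + 2)*(u + 2)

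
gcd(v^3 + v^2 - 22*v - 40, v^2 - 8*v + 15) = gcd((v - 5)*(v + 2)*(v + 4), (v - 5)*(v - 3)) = v - 5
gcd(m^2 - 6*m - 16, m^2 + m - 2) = m + 2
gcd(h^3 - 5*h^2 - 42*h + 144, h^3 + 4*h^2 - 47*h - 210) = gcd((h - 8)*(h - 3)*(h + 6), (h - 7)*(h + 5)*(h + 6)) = h + 6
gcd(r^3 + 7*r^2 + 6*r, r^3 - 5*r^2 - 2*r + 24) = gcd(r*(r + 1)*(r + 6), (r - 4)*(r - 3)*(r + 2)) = 1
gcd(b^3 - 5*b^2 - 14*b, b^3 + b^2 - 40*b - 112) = b - 7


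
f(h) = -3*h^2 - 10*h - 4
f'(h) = -6*h - 10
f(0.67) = -12.05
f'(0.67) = -14.02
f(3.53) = -76.68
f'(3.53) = -31.18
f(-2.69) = 1.19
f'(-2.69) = 6.14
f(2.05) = -37.11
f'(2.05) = -22.30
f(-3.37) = -4.37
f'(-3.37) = 10.22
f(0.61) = -11.22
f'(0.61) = -13.66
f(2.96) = -59.88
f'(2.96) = -27.76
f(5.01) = -129.40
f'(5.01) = -40.06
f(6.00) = -172.00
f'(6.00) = -46.00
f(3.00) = -61.00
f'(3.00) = -28.00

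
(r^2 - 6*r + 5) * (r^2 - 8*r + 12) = r^4 - 14*r^3 + 65*r^2 - 112*r + 60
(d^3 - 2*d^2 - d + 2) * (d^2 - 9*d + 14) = d^5 - 11*d^4 + 31*d^3 - 17*d^2 - 32*d + 28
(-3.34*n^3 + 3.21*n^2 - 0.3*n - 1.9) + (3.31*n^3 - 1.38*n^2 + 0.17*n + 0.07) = -0.0299999999999998*n^3 + 1.83*n^2 - 0.13*n - 1.83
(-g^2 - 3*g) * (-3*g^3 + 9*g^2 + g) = 3*g^5 - 28*g^3 - 3*g^2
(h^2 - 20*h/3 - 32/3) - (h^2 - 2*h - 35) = 73/3 - 14*h/3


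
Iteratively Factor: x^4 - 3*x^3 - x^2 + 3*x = (x - 1)*(x^3 - 2*x^2 - 3*x) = (x - 3)*(x - 1)*(x^2 + x) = x*(x - 3)*(x - 1)*(x + 1)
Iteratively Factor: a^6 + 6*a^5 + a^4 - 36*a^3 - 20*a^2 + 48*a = (a + 4)*(a^5 + 2*a^4 - 7*a^3 - 8*a^2 + 12*a) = a*(a + 4)*(a^4 + 2*a^3 - 7*a^2 - 8*a + 12) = a*(a + 2)*(a + 4)*(a^3 - 7*a + 6) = a*(a + 2)*(a + 3)*(a + 4)*(a^2 - 3*a + 2) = a*(a - 2)*(a + 2)*(a + 3)*(a + 4)*(a - 1)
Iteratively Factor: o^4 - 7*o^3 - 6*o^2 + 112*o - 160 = (o - 5)*(o^3 - 2*o^2 - 16*o + 32) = (o - 5)*(o - 4)*(o^2 + 2*o - 8) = (o - 5)*(o - 4)*(o + 4)*(o - 2)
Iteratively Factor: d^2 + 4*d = (d)*(d + 4)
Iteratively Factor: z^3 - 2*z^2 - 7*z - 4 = (z + 1)*(z^2 - 3*z - 4) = (z - 4)*(z + 1)*(z + 1)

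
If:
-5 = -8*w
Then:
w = 5/8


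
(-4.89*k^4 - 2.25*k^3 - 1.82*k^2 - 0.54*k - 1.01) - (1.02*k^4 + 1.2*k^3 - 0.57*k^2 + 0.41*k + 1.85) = -5.91*k^4 - 3.45*k^3 - 1.25*k^2 - 0.95*k - 2.86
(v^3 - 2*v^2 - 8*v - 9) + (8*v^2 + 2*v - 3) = v^3 + 6*v^2 - 6*v - 12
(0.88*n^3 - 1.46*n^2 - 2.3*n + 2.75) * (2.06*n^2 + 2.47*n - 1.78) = 1.8128*n^5 - 0.834*n^4 - 9.9106*n^3 + 2.5828*n^2 + 10.8865*n - 4.895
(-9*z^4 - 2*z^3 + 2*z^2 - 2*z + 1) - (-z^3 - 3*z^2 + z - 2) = -9*z^4 - z^3 + 5*z^2 - 3*z + 3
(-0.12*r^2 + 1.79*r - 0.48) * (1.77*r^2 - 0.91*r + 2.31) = -0.2124*r^4 + 3.2775*r^3 - 2.7557*r^2 + 4.5717*r - 1.1088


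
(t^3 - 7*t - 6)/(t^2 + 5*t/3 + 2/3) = 3*(t^2 - t - 6)/(3*t + 2)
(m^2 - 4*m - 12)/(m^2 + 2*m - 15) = (m^2 - 4*m - 12)/(m^2 + 2*m - 15)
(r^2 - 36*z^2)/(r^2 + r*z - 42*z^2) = (r + 6*z)/(r + 7*z)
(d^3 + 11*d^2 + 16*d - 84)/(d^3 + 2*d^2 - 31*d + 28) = (d^2 + 4*d - 12)/(d^2 - 5*d + 4)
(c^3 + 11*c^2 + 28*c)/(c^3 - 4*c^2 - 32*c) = (c + 7)/(c - 8)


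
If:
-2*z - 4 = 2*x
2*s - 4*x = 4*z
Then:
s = -4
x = -z - 2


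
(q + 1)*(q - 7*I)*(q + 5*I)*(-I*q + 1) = -I*q^4 - q^3 - I*q^3 - q^2 - 37*I*q^2 + 35*q - 37*I*q + 35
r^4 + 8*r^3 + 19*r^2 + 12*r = r*(r + 1)*(r + 3)*(r + 4)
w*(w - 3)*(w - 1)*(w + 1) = w^4 - 3*w^3 - w^2 + 3*w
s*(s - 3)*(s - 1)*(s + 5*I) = s^4 - 4*s^3 + 5*I*s^3 + 3*s^2 - 20*I*s^2 + 15*I*s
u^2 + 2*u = u*(u + 2)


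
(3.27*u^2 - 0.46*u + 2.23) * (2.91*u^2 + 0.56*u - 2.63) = 9.5157*u^4 + 0.4926*u^3 - 2.3684*u^2 + 2.4586*u - 5.8649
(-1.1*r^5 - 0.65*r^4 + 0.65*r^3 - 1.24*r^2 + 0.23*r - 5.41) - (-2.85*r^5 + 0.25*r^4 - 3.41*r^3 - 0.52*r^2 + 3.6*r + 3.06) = 1.75*r^5 - 0.9*r^4 + 4.06*r^3 - 0.72*r^2 - 3.37*r - 8.47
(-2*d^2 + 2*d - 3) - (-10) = -2*d^2 + 2*d + 7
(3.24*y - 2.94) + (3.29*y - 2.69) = 6.53*y - 5.63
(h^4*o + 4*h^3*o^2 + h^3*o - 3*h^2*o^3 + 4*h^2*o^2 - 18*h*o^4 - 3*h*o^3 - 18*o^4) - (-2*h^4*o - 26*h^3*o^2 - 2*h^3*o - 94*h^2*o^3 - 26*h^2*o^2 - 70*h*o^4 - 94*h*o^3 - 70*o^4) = 3*h^4*o + 30*h^3*o^2 + 3*h^3*o + 91*h^2*o^3 + 30*h^2*o^2 + 52*h*o^4 + 91*h*o^3 + 52*o^4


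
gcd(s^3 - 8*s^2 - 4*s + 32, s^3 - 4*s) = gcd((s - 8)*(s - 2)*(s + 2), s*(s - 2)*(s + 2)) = s^2 - 4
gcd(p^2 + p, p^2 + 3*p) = p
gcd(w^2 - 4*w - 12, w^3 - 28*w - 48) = w^2 - 4*w - 12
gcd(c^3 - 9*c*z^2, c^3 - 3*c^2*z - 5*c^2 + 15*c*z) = -c^2 + 3*c*z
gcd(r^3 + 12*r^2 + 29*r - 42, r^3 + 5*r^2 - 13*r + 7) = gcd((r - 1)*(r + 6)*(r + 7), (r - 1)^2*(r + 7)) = r^2 + 6*r - 7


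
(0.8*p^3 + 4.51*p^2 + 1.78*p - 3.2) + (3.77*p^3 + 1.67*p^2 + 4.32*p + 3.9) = 4.57*p^3 + 6.18*p^2 + 6.1*p + 0.7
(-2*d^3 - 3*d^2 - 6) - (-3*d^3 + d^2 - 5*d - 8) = d^3 - 4*d^2 + 5*d + 2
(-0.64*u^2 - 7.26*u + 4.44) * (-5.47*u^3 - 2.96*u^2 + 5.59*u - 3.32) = 3.5008*u^5 + 41.6066*u^4 - 6.3748*u^3 - 51.601*u^2 + 48.9228*u - 14.7408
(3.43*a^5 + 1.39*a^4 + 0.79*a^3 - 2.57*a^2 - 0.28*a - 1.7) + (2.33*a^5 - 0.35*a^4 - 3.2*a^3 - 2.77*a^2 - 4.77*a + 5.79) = 5.76*a^5 + 1.04*a^4 - 2.41*a^3 - 5.34*a^2 - 5.05*a + 4.09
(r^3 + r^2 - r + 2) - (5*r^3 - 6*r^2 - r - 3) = -4*r^3 + 7*r^2 + 5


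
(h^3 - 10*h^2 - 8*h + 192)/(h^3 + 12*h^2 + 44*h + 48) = (h^2 - 14*h + 48)/(h^2 + 8*h + 12)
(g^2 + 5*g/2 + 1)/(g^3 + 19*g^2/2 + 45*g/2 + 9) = (g + 2)/(g^2 + 9*g + 18)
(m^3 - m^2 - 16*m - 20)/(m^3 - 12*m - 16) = (m - 5)/(m - 4)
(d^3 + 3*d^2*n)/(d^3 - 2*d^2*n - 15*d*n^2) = d/(d - 5*n)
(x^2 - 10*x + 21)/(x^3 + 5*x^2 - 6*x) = (x^2 - 10*x + 21)/(x*(x^2 + 5*x - 6))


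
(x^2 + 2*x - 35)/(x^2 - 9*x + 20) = (x + 7)/(x - 4)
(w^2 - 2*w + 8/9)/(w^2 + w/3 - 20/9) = (3*w - 2)/(3*w + 5)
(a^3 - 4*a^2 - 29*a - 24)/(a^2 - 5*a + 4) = (a^3 - 4*a^2 - 29*a - 24)/(a^2 - 5*a + 4)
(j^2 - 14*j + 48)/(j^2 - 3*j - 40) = (j - 6)/(j + 5)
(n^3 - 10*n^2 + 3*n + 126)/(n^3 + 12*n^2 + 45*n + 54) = (n^2 - 13*n + 42)/(n^2 + 9*n + 18)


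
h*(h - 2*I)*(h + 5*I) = h^3 + 3*I*h^2 + 10*h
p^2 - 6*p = p*(p - 6)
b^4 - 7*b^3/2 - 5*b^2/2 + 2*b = b*(b - 4)*(b - 1/2)*(b + 1)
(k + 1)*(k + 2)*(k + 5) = k^3 + 8*k^2 + 17*k + 10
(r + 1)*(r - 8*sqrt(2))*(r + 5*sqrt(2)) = r^3 - 3*sqrt(2)*r^2 + r^2 - 80*r - 3*sqrt(2)*r - 80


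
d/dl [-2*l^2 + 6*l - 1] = 6 - 4*l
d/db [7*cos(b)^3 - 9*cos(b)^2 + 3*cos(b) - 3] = 3*(-7*cos(b)^2 + 6*cos(b) - 1)*sin(b)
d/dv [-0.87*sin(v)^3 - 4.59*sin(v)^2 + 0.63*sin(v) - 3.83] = (-2.61*sin(v)^2 - 9.18*sin(v) + 0.63)*cos(v)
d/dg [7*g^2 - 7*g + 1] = 14*g - 7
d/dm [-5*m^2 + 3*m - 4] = 3 - 10*m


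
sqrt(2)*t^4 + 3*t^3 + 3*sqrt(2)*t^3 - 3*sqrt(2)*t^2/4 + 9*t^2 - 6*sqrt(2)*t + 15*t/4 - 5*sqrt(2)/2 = (t + 5/2)*(t - sqrt(2)/2)*(t + 2*sqrt(2))*(sqrt(2)*t + sqrt(2)/2)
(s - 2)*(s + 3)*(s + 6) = s^3 + 7*s^2 - 36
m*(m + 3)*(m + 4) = m^3 + 7*m^2 + 12*m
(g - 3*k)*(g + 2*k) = g^2 - g*k - 6*k^2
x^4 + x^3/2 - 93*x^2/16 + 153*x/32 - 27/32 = (x - 3/2)*(x - 3/4)*(x - 1/4)*(x + 3)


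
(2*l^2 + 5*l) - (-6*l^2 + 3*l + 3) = 8*l^2 + 2*l - 3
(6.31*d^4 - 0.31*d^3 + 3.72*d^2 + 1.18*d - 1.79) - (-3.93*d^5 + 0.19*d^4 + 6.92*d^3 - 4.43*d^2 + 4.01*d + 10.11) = 3.93*d^5 + 6.12*d^4 - 7.23*d^3 + 8.15*d^2 - 2.83*d - 11.9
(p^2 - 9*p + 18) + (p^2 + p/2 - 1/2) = 2*p^2 - 17*p/2 + 35/2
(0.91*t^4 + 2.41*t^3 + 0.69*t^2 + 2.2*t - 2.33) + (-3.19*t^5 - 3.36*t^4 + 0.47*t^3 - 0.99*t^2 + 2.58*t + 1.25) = -3.19*t^5 - 2.45*t^4 + 2.88*t^3 - 0.3*t^2 + 4.78*t - 1.08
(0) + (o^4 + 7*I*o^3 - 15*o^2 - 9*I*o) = o^4 + 7*I*o^3 - 15*o^2 - 9*I*o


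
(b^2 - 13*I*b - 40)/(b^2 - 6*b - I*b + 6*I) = (b^2 - 13*I*b - 40)/(b^2 - 6*b - I*b + 6*I)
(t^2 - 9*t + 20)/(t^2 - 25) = (t - 4)/(t + 5)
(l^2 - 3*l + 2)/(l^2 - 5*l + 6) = (l - 1)/(l - 3)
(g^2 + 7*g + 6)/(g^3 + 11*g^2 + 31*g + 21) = (g + 6)/(g^2 + 10*g + 21)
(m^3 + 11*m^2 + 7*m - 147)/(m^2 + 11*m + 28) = (m^2 + 4*m - 21)/(m + 4)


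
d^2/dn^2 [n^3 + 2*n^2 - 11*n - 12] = 6*n + 4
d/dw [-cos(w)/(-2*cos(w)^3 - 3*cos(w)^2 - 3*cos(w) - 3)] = 4*(4*cos(w)^3 + 3*cos(w)^2 - 3)*sin(w)/(9*cos(w) + 3*cos(2*w) + cos(3*w) + 9)^2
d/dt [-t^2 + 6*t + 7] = 6 - 2*t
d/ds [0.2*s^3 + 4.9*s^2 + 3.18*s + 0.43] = 0.6*s^2 + 9.8*s + 3.18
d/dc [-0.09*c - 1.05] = -0.0900000000000000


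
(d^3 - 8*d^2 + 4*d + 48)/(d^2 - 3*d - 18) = (d^2 - 2*d - 8)/(d + 3)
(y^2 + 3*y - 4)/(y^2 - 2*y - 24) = (y - 1)/(y - 6)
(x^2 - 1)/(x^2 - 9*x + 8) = (x + 1)/(x - 8)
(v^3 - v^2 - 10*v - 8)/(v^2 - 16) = (v^2 + 3*v + 2)/(v + 4)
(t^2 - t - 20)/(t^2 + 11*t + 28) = (t - 5)/(t + 7)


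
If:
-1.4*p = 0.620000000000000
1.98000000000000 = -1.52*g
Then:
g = -1.30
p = -0.44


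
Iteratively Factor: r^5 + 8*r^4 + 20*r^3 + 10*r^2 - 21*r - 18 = (r + 3)*(r^4 + 5*r^3 + 5*r^2 - 5*r - 6) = (r - 1)*(r + 3)*(r^3 + 6*r^2 + 11*r + 6) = (r - 1)*(r + 1)*(r + 3)*(r^2 + 5*r + 6) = (r - 1)*(r + 1)*(r + 2)*(r + 3)*(r + 3)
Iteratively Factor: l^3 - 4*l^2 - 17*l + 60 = (l - 5)*(l^2 + l - 12) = (l - 5)*(l + 4)*(l - 3)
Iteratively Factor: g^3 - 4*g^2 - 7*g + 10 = (g - 5)*(g^2 + g - 2) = (g - 5)*(g + 2)*(g - 1)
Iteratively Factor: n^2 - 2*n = (n - 2)*(n)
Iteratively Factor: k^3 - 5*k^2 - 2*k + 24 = (k - 4)*(k^2 - k - 6) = (k - 4)*(k - 3)*(k + 2)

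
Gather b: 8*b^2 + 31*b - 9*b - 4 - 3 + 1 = 8*b^2 + 22*b - 6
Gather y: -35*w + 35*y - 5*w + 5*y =-40*w + 40*y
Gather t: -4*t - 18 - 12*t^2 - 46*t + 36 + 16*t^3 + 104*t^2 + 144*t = 16*t^3 + 92*t^2 + 94*t + 18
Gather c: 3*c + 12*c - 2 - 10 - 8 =15*c - 20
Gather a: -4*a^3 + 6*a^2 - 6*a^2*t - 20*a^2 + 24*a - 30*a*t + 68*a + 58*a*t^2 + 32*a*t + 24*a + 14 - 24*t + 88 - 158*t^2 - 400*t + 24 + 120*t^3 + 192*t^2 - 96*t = -4*a^3 + a^2*(-6*t - 14) + a*(58*t^2 + 2*t + 116) + 120*t^3 + 34*t^2 - 520*t + 126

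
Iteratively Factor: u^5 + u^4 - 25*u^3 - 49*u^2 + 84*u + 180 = (u + 2)*(u^4 - u^3 - 23*u^2 - 3*u + 90) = (u + 2)*(u + 3)*(u^3 - 4*u^2 - 11*u + 30) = (u - 2)*(u + 2)*(u + 3)*(u^2 - 2*u - 15) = (u - 2)*(u + 2)*(u + 3)^2*(u - 5)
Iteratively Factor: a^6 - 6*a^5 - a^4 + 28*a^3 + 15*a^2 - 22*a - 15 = (a + 1)*(a^5 - 7*a^4 + 6*a^3 + 22*a^2 - 7*a - 15) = (a + 1)^2*(a^4 - 8*a^3 + 14*a^2 + 8*a - 15) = (a - 5)*(a + 1)^2*(a^3 - 3*a^2 - a + 3) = (a - 5)*(a - 1)*(a + 1)^2*(a^2 - 2*a - 3) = (a - 5)*(a - 3)*(a - 1)*(a + 1)^2*(a + 1)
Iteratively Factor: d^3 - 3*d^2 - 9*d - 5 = (d + 1)*(d^2 - 4*d - 5) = (d + 1)^2*(d - 5)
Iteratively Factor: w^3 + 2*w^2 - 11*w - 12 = (w - 3)*(w^2 + 5*w + 4) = (w - 3)*(w + 1)*(w + 4)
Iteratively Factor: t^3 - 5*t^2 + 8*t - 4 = (t - 2)*(t^2 - 3*t + 2) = (t - 2)*(t - 1)*(t - 2)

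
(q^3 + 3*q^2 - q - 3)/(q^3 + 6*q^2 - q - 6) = (q + 3)/(q + 6)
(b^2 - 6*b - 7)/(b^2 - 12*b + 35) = (b + 1)/(b - 5)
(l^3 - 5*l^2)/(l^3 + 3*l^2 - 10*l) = l*(l - 5)/(l^2 + 3*l - 10)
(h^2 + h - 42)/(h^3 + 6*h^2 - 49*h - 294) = (h - 6)/(h^2 - h - 42)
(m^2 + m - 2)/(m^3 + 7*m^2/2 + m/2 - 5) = 2/(2*m + 5)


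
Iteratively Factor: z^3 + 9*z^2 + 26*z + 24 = (z + 3)*(z^2 + 6*z + 8) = (z + 3)*(z + 4)*(z + 2)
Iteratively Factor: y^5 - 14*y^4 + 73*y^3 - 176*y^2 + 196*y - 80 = (y - 2)*(y^4 - 12*y^3 + 49*y^2 - 78*y + 40) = (y - 2)*(y - 1)*(y^3 - 11*y^2 + 38*y - 40) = (y - 4)*(y - 2)*(y - 1)*(y^2 - 7*y + 10) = (y - 4)*(y - 2)^2*(y - 1)*(y - 5)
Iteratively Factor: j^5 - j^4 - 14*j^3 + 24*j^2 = (j - 3)*(j^4 + 2*j^3 - 8*j^2) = (j - 3)*(j - 2)*(j^3 + 4*j^2) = j*(j - 3)*(j - 2)*(j^2 + 4*j) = j*(j - 3)*(j - 2)*(j + 4)*(j)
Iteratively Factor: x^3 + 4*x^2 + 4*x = (x)*(x^2 + 4*x + 4) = x*(x + 2)*(x + 2)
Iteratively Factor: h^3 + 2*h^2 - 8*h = (h + 4)*(h^2 - 2*h) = h*(h + 4)*(h - 2)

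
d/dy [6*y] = 6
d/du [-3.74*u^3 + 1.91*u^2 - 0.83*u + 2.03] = -11.22*u^2 + 3.82*u - 0.83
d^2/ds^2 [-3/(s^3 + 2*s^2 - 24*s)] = 6*(s*(3*s + 2)*(s^2 + 2*s - 24) - (3*s^2 + 4*s - 24)^2)/(s^3*(s^2 + 2*s - 24)^3)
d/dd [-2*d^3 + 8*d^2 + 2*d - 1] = -6*d^2 + 16*d + 2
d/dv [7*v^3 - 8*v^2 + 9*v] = 21*v^2 - 16*v + 9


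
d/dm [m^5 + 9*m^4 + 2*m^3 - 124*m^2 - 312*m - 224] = 5*m^4 + 36*m^3 + 6*m^2 - 248*m - 312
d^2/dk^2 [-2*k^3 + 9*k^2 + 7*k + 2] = 18 - 12*k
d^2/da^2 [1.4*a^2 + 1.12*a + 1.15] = 2.80000000000000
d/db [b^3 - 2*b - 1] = 3*b^2 - 2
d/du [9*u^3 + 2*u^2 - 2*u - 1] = 27*u^2 + 4*u - 2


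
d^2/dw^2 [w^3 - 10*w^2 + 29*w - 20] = 6*w - 20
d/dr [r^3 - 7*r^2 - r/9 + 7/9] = 3*r^2 - 14*r - 1/9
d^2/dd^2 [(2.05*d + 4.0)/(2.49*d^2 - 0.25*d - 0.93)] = ((-30.627*d - 18.895)*(-2.49*d^2 + 0.25*d + 0.93) - (2.05*d + 4.0)*(4.98*d - 0.25)*(9.96*d - 0.5))/(-2.49*d^2 + 0.25*d + 0.93)^3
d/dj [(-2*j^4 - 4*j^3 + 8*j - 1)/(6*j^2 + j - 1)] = (-24*j^5 - 30*j^4 - 36*j^2 + 12*j - 7)/(36*j^4 + 12*j^3 - 11*j^2 - 2*j + 1)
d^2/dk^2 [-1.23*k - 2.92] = 0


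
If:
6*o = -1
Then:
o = -1/6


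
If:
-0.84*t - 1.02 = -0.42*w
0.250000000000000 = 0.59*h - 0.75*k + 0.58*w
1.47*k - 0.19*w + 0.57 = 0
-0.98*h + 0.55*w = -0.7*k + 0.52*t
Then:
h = 0.23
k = -0.43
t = -1.40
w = -0.36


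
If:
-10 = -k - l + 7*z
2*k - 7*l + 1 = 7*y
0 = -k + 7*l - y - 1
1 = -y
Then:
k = -8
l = -8/7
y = -1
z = -134/49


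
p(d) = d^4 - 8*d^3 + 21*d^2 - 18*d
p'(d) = 4*d^3 - 24*d^2 + 42*d - 18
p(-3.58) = 864.91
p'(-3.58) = -659.48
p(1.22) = -3.02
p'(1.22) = 4.78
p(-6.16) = 4217.57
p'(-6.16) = -2122.39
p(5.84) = 180.88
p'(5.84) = 205.45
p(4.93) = 53.81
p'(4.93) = 85.04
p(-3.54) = 838.82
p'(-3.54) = -644.89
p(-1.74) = 146.21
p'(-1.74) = -184.81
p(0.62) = -4.85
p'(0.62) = -0.23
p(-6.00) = 3888.00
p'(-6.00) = -1998.00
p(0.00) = 0.00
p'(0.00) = -18.00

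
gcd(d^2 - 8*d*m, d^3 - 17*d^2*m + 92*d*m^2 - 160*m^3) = d - 8*m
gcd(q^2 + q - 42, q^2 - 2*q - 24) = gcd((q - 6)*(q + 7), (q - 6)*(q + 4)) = q - 6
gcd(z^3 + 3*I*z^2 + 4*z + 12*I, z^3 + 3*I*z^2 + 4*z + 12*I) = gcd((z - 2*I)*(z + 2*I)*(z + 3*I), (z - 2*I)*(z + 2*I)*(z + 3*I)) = z^3 + 3*I*z^2 + 4*z + 12*I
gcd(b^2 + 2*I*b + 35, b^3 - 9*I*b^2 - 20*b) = b - 5*I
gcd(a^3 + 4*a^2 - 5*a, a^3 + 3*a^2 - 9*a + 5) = a^2 + 4*a - 5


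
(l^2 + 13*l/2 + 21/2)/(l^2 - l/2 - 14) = (l + 3)/(l - 4)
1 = 1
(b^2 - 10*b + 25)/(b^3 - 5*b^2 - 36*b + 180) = (b - 5)/(b^2 - 36)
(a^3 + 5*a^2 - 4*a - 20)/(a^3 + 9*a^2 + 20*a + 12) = (a^2 + 3*a - 10)/(a^2 + 7*a + 6)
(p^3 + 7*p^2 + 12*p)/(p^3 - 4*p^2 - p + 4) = p*(p^2 + 7*p + 12)/(p^3 - 4*p^2 - p + 4)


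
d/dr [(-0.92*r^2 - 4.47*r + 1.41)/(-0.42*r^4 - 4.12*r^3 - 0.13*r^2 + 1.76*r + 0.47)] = (-0.7728*r^5 - 9.4226*r^4 - 34.464*r^3 + 15.2273*r^2 - 0.498200000000001*r - 4.5825)/(0.1764*r^8 + 3.4608*r^7 + 17.0836*r^6 - 0.4072*r^5 - 14.8803*r^4 - 4.3304*r^3 + 2.9754*r^2 + 1.6544*r + 0.2209)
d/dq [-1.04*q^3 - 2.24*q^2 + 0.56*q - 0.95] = -3.12*q^2 - 4.48*q + 0.56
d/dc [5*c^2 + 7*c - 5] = 10*c + 7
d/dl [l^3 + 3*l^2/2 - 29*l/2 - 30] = 3*l^2 + 3*l - 29/2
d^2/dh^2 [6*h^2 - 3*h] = 12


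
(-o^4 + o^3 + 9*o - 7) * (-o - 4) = o^5 + 3*o^4 - 4*o^3 - 9*o^2 - 29*o + 28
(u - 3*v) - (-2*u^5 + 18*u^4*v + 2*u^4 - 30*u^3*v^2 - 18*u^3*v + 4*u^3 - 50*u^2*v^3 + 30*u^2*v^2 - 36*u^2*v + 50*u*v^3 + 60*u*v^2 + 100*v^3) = 2*u^5 - 18*u^4*v - 2*u^4 + 30*u^3*v^2 + 18*u^3*v - 4*u^3 + 50*u^2*v^3 - 30*u^2*v^2 + 36*u^2*v - 50*u*v^3 - 60*u*v^2 + u - 100*v^3 - 3*v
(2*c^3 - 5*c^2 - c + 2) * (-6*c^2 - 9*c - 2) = -12*c^5 + 12*c^4 + 47*c^3 + 7*c^2 - 16*c - 4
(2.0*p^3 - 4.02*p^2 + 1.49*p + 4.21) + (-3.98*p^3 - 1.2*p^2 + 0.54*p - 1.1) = -1.98*p^3 - 5.22*p^2 + 2.03*p + 3.11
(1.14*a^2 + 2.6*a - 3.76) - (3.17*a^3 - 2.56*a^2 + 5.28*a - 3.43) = -3.17*a^3 + 3.7*a^2 - 2.68*a - 0.33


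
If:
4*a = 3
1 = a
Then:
No Solution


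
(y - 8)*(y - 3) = y^2 - 11*y + 24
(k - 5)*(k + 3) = k^2 - 2*k - 15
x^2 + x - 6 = (x - 2)*(x + 3)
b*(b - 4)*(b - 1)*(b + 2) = b^4 - 3*b^3 - 6*b^2 + 8*b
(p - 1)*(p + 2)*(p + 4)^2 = p^4 + 9*p^3 + 22*p^2 - 32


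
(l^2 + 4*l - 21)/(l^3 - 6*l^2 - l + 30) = (l + 7)/(l^2 - 3*l - 10)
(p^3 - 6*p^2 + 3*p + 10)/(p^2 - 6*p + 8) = (p^2 - 4*p - 5)/(p - 4)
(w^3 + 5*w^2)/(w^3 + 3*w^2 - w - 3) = w^2*(w + 5)/(w^3 + 3*w^2 - w - 3)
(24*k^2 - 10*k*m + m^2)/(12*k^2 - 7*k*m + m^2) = (6*k - m)/(3*k - m)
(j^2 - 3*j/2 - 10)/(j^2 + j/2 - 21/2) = (2*j^2 - 3*j - 20)/(2*j^2 + j - 21)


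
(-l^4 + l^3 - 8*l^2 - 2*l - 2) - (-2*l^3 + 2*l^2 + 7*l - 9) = -l^4 + 3*l^3 - 10*l^2 - 9*l + 7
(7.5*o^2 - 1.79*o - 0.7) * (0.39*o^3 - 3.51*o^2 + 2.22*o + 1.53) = 2.925*o^5 - 27.0231*o^4 + 22.6599*o^3 + 9.9582*o^2 - 4.2927*o - 1.071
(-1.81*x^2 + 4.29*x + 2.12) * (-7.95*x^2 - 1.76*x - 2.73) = 14.3895*x^4 - 30.9199*x^3 - 19.4631*x^2 - 15.4429*x - 5.7876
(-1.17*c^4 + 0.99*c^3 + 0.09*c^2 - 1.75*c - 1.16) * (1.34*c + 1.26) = -1.5678*c^5 - 0.1476*c^4 + 1.368*c^3 - 2.2316*c^2 - 3.7594*c - 1.4616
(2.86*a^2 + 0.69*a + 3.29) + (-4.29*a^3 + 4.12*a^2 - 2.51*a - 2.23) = -4.29*a^3 + 6.98*a^2 - 1.82*a + 1.06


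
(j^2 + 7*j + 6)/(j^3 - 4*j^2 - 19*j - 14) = (j + 6)/(j^2 - 5*j - 14)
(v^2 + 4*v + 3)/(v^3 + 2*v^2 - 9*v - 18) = (v + 1)/(v^2 - v - 6)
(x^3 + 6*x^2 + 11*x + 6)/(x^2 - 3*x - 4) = (x^2 + 5*x + 6)/(x - 4)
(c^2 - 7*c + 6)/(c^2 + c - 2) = (c - 6)/(c + 2)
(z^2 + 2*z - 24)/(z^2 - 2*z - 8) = (z + 6)/(z + 2)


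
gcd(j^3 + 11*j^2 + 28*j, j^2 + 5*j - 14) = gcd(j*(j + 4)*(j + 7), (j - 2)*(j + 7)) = j + 7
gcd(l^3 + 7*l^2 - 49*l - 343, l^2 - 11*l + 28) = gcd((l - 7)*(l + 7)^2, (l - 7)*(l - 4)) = l - 7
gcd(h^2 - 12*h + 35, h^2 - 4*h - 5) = h - 5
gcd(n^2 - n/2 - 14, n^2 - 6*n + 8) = n - 4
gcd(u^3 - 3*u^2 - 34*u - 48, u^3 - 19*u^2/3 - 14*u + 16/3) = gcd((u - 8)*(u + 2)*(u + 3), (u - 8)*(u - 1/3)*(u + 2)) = u^2 - 6*u - 16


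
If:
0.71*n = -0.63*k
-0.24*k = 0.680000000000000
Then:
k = -2.83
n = 2.51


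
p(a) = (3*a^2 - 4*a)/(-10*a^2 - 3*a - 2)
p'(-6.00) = -0.01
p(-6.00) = -0.38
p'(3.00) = -0.05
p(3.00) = -0.15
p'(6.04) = -0.01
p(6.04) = -0.22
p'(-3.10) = -0.05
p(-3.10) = -0.46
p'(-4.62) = -0.02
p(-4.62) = -0.41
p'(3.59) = -0.03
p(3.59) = -0.17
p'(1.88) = -0.10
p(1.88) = -0.07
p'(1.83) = -0.11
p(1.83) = -0.07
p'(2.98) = -0.05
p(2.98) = -0.15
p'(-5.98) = -0.01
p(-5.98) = -0.38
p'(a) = (6*a - 4)/(-10*a^2 - 3*a - 2) + (20*a + 3)*(3*a^2 - 4*a)/(-10*a^2 - 3*a - 2)^2 = (-49*a^2 - 12*a + 8)/(100*a^4 + 60*a^3 + 49*a^2 + 12*a + 4)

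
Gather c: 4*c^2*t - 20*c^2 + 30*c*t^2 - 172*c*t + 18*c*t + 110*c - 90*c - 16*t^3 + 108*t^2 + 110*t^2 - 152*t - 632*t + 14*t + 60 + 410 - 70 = c^2*(4*t - 20) + c*(30*t^2 - 154*t + 20) - 16*t^3 + 218*t^2 - 770*t + 400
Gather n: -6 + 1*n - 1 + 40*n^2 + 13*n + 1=40*n^2 + 14*n - 6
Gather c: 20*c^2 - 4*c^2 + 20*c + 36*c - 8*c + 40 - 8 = 16*c^2 + 48*c + 32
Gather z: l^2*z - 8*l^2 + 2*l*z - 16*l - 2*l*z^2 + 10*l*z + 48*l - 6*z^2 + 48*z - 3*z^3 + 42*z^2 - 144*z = -8*l^2 + 32*l - 3*z^3 + z^2*(36 - 2*l) + z*(l^2 + 12*l - 96)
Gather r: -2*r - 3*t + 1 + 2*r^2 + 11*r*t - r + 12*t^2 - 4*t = 2*r^2 + r*(11*t - 3) + 12*t^2 - 7*t + 1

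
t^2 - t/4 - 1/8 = (t - 1/2)*(t + 1/4)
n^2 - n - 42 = (n - 7)*(n + 6)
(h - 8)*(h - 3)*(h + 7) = h^3 - 4*h^2 - 53*h + 168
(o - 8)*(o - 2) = o^2 - 10*o + 16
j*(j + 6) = j^2 + 6*j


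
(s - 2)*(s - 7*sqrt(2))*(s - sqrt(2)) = s^3 - 8*sqrt(2)*s^2 - 2*s^2 + 14*s + 16*sqrt(2)*s - 28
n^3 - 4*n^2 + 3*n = n*(n - 3)*(n - 1)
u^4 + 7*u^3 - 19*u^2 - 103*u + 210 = (u - 3)*(u - 2)*(u + 5)*(u + 7)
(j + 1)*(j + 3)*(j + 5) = j^3 + 9*j^2 + 23*j + 15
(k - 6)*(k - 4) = k^2 - 10*k + 24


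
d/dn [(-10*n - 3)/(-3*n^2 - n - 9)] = (30*n^2 + 10*n - (6*n + 1)*(10*n + 3) + 90)/(3*n^2 + n + 9)^2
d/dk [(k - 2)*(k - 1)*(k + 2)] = 3*k^2 - 2*k - 4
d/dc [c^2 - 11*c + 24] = 2*c - 11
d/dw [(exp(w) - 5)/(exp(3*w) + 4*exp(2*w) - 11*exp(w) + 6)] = (-2*exp(2*w) + 9*exp(w) + 49)*exp(w)/(exp(5*w) + 9*exp(4*w) + 3*exp(3*w) - 73*exp(2*w) + 96*exp(w) - 36)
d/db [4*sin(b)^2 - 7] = 4*sin(2*b)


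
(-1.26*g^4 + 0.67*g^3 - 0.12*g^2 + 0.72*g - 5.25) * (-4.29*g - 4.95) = 5.4054*g^5 + 3.3627*g^4 - 2.8017*g^3 - 2.4948*g^2 + 18.9585*g + 25.9875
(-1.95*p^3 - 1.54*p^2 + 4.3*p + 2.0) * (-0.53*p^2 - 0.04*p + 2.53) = 1.0335*p^5 + 0.8942*p^4 - 7.1509*p^3 - 5.1282*p^2 + 10.799*p + 5.06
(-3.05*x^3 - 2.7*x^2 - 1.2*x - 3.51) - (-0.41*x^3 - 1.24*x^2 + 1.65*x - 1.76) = -2.64*x^3 - 1.46*x^2 - 2.85*x - 1.75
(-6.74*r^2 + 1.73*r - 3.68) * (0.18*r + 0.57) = -1.2132*r^3 - 3.5304*r^2 + 0.3237*r - 2.0976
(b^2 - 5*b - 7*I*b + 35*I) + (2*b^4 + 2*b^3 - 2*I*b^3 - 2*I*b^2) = 2*b^4 + 2*b^3 - 2*I*b^3 + b^2 - 2*I*b^2 - 5*b - 7*I*b + 35*I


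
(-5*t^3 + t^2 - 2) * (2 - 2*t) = 10*t^4 - 12*t^3 + 2*t^2 + 4*t - 4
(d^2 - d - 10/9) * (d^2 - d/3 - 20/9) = d^4 - 4*d^3/3 - 3*d^2 + 70*d/27 + 200/81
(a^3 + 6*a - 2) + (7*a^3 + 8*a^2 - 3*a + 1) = 8*a^3 + 8*a^2 + 3*a - 1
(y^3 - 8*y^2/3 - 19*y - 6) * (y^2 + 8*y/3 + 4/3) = y^5 - 223*y^3/9 - 542*y^2/9 - 124*y/3 - 8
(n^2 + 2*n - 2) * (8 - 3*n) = -3*n^3 + 2*n^2 + 22*n - 16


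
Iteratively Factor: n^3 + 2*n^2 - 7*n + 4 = (n + 4)*(n^2 - 2*n + 1) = (n - 1)*(n + 4)*(n - 1)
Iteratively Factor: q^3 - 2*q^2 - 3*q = (q + 1)*(q^2 - 3*q) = q*(q + 1)*(q - 3)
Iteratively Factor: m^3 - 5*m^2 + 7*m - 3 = (m - 1)*(m^2 - 4*m + 3) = (m - 3)*(m - 1)*(m - 1)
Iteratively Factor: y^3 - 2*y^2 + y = (y - 1)*(y^2 - y) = y*(y - 1)*(y - 1)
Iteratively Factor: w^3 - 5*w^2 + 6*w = (w)*(w^2 - 5*w + 6) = w*(w - 2)*(w - 3)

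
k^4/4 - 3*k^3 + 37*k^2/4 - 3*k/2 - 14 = (k/4 + 1/4)*(k - 7)*(k - 4)*(k - 2)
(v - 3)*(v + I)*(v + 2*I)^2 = v^4 - 3*v^3 + 5*I*v^3 - 8*v^2 - 15*I*v^2 + 24*v - 4*I*v + 12*I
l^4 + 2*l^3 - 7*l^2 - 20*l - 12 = (l - 3)*(l + 1)*(l + 2)^2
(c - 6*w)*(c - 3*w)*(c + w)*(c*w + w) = c^4*w - 8*c^3*w^2 + c^3*w + 9*c^2*w^3 - 8*c^2*w^2 + 18*c*w^4 + 9*c*w^3 + 18*w^4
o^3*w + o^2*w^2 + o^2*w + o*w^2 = o*(o + w)*(o*w + w)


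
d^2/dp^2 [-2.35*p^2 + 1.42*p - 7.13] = -4.70000000000000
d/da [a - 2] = 1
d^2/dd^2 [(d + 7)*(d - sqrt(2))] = 2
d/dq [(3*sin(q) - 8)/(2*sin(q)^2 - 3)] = (-6*sin(q)^2 + 32*sin(q) - 9)*cos(q)/(2*sin(q)^2 - 3)^2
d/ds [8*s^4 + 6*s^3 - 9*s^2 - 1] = 2*s*(16*s^2 + 9*s - 9)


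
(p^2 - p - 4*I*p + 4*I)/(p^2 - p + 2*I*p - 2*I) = (p - 4*I)/(p + 2*I)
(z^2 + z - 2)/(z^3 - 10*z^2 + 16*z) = (z^2 + z - 2)/(z*(z^2 - 10*z + 16))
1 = 1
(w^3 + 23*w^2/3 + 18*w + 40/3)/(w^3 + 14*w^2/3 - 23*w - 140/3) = (w^2 + 6*w + 8)/(w^2 + 3*w - 28)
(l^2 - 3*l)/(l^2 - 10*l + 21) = l/(l - 7)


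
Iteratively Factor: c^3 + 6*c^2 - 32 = (c - 2)*(c^2 + 8*c + 16) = (c - 2)*(c + 4)*(c + 4)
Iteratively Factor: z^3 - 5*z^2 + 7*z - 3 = (z - 1)*(z^2 - 4*z + 3) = (z - 1)^2*(z - 3)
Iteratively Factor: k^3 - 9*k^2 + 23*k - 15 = (k - 5)*(k^2 - 4*k + 3) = (k - 5)*(k - 1)*(k - 3)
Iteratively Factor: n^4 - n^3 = (n)*(n^3 - n^2) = n^2*(n^2 - n) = n^2*(n - 1)*(n)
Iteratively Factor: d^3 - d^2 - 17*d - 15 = (d + 1)*(d^2 - 2*d - 15) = (d + 1)*(d + 3)*(d - 5)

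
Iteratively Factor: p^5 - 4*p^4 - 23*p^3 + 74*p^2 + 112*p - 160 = (p + 2)*(p^4 - 6*p^3 - 11*p^2 + 96*p - 80) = (p - 5)*(p + 2)*(p^3 - p^2 - 16*p + 16) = (p - 5)*(p - 1)*(p + 2)*(p^2 - 16) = (p - 5)*(p - 1)*(p + 2)*(p + 4)*(p - 4)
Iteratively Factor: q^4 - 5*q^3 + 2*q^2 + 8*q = (q + 1)*(q^3 - 6*q^2 + 8*q) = (q - 4)*(q + 1)*(q^2 - 2*q) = (q - 4)*(q - 2)*(q + 1)*(q)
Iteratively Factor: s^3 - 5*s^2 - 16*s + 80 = (s - 5)*(s^2 - 16) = (s - 5)*(s + 4)*(s - 4)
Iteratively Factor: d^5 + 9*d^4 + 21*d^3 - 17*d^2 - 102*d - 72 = (d + 4)*(d^4 + 5*d^3 + d^2 - 21*d - 18) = (d + 3)*(d + 4)*(d^3 + 2*d^2 - 5*d - 6) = (d + 3)^2*(d + 4)*(d^2 - d - 2) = (d - 2)*(d + 3)^2*(d + 4)*(d + 1)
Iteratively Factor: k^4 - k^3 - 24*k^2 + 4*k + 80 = (k + 4)*(k^3 - 5*k^2 - 4*k + 20) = (k + 2)*(k + 4)*(k^2 - 7*k + 10) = (k - 2)*(k + 2)*(k + 4)*(k - 5)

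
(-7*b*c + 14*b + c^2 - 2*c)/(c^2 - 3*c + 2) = (-7*b + c)/(c - 1)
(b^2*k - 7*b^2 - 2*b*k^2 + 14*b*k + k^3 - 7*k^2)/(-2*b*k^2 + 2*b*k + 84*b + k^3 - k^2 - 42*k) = (-b^2 + 2*b*k - k^2)/(2*b*k + 12*b - k^2 - 6*k)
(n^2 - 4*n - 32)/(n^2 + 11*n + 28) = (n - 8)/(n + 7)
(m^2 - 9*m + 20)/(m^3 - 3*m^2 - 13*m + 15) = (m - 4)/(m^2 + 2*m - 3)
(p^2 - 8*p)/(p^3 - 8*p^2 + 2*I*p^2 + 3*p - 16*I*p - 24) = p/(p^2 + 2*I*p + 3)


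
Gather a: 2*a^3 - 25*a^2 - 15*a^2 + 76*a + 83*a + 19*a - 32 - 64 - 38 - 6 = 2*a^3 - 40*a^2 + 178*a - 140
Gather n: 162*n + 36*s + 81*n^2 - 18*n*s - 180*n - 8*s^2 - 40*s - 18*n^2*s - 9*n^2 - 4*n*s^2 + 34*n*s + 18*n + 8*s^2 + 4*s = n^2*(72 - 18*s) + n*(-4*s^2 + 16*s)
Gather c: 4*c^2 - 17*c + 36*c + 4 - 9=4*c^2 + 19*c - 5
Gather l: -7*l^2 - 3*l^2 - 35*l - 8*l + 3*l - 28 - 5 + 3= -10*l^2 - 40*l - 30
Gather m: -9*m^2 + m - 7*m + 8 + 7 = -9*m^2 - 6*m + 15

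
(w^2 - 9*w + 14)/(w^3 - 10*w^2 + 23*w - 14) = 1/(w - 1)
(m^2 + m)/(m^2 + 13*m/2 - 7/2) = 2*m*(m + 1)/(2*m^2 + 13*m - 7)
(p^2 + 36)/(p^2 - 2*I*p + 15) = (p^2 + 36)/(p^2 - 2*I*p + 15)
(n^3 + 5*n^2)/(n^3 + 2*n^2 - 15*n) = n/(n - 3)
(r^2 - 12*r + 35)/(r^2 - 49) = (r - 5)/(r + 7)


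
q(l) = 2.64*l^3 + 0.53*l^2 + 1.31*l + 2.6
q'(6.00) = 292.79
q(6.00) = 599.78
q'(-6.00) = 280.07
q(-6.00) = -556.42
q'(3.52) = 103.17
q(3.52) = 128.92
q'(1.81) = 29.18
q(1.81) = 22.36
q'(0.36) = 2.72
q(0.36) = 3.26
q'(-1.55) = 18.69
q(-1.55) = -7.99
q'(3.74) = 116.06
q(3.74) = 153.02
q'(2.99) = 75.28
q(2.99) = 81.82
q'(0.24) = 2.02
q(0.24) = 2.98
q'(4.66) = 178.24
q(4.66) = 287.37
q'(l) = 7.92*l^2 + 1.06*l + 1.31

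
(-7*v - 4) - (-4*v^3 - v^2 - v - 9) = 4*v^3 + v^2 - 6*v + 5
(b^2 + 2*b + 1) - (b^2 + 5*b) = 1 - 3*b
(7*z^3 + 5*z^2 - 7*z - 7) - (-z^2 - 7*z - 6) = 7*z^3 + 6*z^2 - 1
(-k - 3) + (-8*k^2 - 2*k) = -8*k^2 - 3*k - 3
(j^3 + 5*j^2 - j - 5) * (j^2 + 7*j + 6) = j^5 + 12*j^4 + 40*j^3 + 18*j^2 - 41*j - 30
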